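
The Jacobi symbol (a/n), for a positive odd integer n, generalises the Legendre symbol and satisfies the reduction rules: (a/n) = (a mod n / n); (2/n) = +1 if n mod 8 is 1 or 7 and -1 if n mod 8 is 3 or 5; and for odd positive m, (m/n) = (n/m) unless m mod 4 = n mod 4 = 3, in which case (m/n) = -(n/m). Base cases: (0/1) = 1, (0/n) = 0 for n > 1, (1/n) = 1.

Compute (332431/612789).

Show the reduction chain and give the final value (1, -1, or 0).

reciprocity: (332431/612789) = +1·(612789/332431) since 332431 mod 4 = 3, 612789 mod 4 = 1; sign now +1
(612789/332431) = (280358/332431)   [reduce mod 332431]
280358 = 2^1·140179; (2/332431) = +1 since 332431 mod 8 = 7, so (280358/332431) = (+1)^1·(140179/332431); sign now +1
reciprocity: (140179/332431) = -1·(332431/140179) since 140179 mod 4 = 3, 332431 mod 4 = 3; sign now -1
(332431/140179) = (52073/140179)   [reduce mod 140179]
reciprocity: (52073/140179) = +1·(140179/52073) since 52073 mod 4 = 1, 140179 mod 4 = 3; sign now -1
(140179/52073) = (36033/52073)   [reduce mod 52073]
reciprocity: (36033/52073) = +1·(52073/36033) since 36033 mod 4 = 1, 52073 mod 4 = 1; sign now -1
(52073/36033) = (16040/36033)   [reduce mod 36033]
16040 = 2^3·2005; (2/36033) = +1 since 36033 mod 8 = 1, so (16040/36033) = (+1)^3·(2005/36033); sign now -1
reciprocity: (2005/36033) = +1·(36033/2005) since 2005 mod 4 = 1, 36033 mod 4 = 1; sign now -1
(36033/2005) = (1948/2005)   [reduce mod 2005]
1948 = 2^2·487; (2/2005) = -1 since 2005 mod 8 = 5, so (1948/2005) = (-1)^2·(487/2005); sign now -1
reciprocity: (487/2005) = +1·(2005/487) since 487 mod 4 = 3, 2005 mod 4 = 1; sign now -1
(2005/487) = (57/487)   [reduce mod 487]
reciprocity: (57/487) = +1·(487/57) since 57 mod 4 = 1, 487 mod 4 = 3; sign now -1
(487/57) = (31/57)   [reduce mod 57]
reciprocity: (31/57) = +1·(57/31) since 31 mod 4 = 3, 57 mod 4 = 1; sign now -1
(57/31) = (26/31)   [reduce mod 31]
26 = 2^1·13; (2/31) = +1 since 31 mod 8 = 7, so (26/31) = (+1)^1·(13/31); sign now -1
reciprocity: (13/31) = +1·(31/13) since 13 mod 4 = 1, 31 mod 4 = 3; sign now -1
(31/13) = (5/13)   [reduce mod 13]
reciprocity: (5/13) = +1·(13/5) since 5 mod 4 = 1, 13 mod 4 = 1; sign now -1
(13/5) = (3/5)   [reduce mod 5]
reciprocity: (3/5) = +1·(5/3) since 3 mod 4 = 3, 5 mod 4 = 1; sign now -1
(5/3) = (2/3)   [reduce mod 3]
2 = 2^1·1; (2/3) = -1 since 3 mod 8 = 3, so (2/3) = (-1)^1·(1/3); sign now +1
(1/3) = 1; final value = sign = +1

1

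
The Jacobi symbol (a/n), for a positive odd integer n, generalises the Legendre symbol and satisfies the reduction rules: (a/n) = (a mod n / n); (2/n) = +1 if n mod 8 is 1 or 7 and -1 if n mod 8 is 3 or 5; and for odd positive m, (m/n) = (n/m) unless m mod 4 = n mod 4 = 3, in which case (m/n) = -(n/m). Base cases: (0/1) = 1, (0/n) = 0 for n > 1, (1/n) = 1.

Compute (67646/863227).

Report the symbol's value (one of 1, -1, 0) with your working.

factor out 2^1: 67646 = 2^1·33823; with 863227 mod 8 = 3, (2/863227) = -1; sign now -1; continue with (33823/863227)
flip (33823/863227) -> (863227/33823): both odd, 33823 mod 4 = 3, 863227 mod 4 = 3, so the flip contributes -1; sign now +1
(863227/33823): 863227 mod 33823 = 17652, so (863227/33823) = (17652/33823)
factor out 2^2: 17652 = 2^2·4413; with 33823 mod 8 = 7, (2/33823) = +1; sign now +1; continue with (4413/33823)
flip (4413/33823) -> (33823/4413): both odd, 4413 mod 4 = 1, 33823 mod 4 = 3, so the flip contributes +1; sign now +1
(33823/4413): 33823 mod 4413 = 2932, so (33823/4413) = (2932/4413)
factor out 2^2: 2932 = 2^2·733; with 4413 mod 8 = 5, (2/4413) = -1; sign now +1; continue with (733/4413)
flip (733/4413) -> (4413/733): both odd, 733 mod 4 = 1, 4413 mod 4 = 1, so the flip contributes +1; sign now +1
(4413/733): 4413 mod 733 = 15, so (4413/733) = (15/733)
flip (15/733) -> (733/15): both odd, 15 mod 4 = 3, 733 mod 4 = 1, so the flip contributes +1; sign now +1
(733/15): 733 mod 15 = 13, so (733/15) = (13/15)
flip (13/15) -> (15/13): both odd, 13 mod 4 = 1, 15 mod 4 = 3, so the flip contributes +1; sign now +1
(15/13): 15 mod 13 = 2, so (15/13) = (2/13)
factor out 2^1: 2 = 2^1·1; with 13 mod 8 = 5, (2/13) = -1; sign now -1; continue with (1/13)
reached (1/13) = 1, so the symbol is -1

-1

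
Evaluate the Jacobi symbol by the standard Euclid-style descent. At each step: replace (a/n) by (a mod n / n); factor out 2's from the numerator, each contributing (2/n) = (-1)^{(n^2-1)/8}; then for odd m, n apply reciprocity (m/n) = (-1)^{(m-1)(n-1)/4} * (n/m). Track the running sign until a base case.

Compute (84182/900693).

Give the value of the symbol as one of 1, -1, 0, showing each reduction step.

1

factor out 2^1: 84182 = 2^1·42091; with 900693 mod 8 = 5, (2/900693) = -1; sign now -1; continue with (42091/900693)
flip (42091/900693) -> (900693/42091): both odd, 42091 mod 4 = 3, 900693 mod 4 = 1, so the flip contributes +1; sign now -1
(900693/42091): 900693 mod 42091 = 16782, so (900693/42091) = (16782/42091)
factor out 2^1: 16782 = 2^1·8391; with 42091 mod 8 = 3, (2/42091) = -1; sign now +1; continue with (8391/42091)
flip (8391/42091) -> (42091/8391): both odd, 8391 mod 4 = 3, 42091 mod 4 = 3, so the flip contributes -1; sign now -1
(42091/8391): 42091 mod 8391 = 136, so (42091/8391) = (136/8391)
factor out 2^3: 136 = 2^3·17; with 8391 mod 8 = 7, (2/8391) = +1; sign now -1; continue with (17/8391)
flip (17/8391) -> (8391/17): both odd, 17 mod 4 = 1, 8391 mod 4 = 3, so the flip contributes +1; sign now -1
(8391/17): 8391 mod 17 = 10, so (8391/17) = (10/17)
factor out 2^1: 10 = 2^1·5; with 17 mod 8 = 1, (2/17) = +1; sign now -1; continue with (5/17)
flip (5/17) -> (17/5): both odd, 5 mod 4 = 1, 17 mod 4 = 1, so the flip contributes +1; sign now -1
(17/5): 17 mod 5 = 2, so (17/5) = (2/5)
factor out 2^1: 2 = 2^1·1; with 5 mod 8 = 5, (2/5) = -1; sign now +1; continue with (1/5)
reached (1/5) = 1, so the symbol is +1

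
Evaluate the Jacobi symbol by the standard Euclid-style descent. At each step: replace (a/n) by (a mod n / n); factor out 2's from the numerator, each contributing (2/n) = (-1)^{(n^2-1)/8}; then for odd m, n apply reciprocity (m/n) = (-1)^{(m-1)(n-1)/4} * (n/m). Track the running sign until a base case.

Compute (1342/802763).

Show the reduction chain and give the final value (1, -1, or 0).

factor out 2^1: 1342 = 2^1·671; with 802763 mod 8 = 3, (2/802763) = -1; sign now -1; continue with (671/802763)
flip (671/802763) -> (802763/671): both odd, 671 mod 4 = 3, 802763 mod 4 = 3, so the flip contributes -1; sign now +1
(802763/671): 802763 mod 671 = 247, so (802763/671) = (247/671)
flip (247/671) -> (671/247): both odd, 247 mod 4 = 3, 671 mod 4 = 3, so the flip contributes -1; sign now -1
(671/247): 671 mod 247 = 177, so (671/247) = (177/247)
flip (177/247) -> (247/177): both odd, 177 mod 4 = 1, 247 mod 4 = 3, so the flip contributes +1; sign now -1
(247/177): 247 mod 177 = 70, so (247/177) = (70/177)
factor out 2^1: 70 = 2^1·35; with 177 mod 8 = 1, (2/177) = +1; sign now -1; continue with (35/177)
flip (35/177) -> (177/35): both odd, 35 mod 4 = 3, 177 mod 4 = 1, so the flip contributes +1; sign now -1
(177/35): 177 mod 35 = 2, so (177/35) = (2/35)
factor out 2^1: 2 = 2^1·1; with 35 mod 8 = 3, (2/35) = -1; sign now +1; continue with (1/35)
reached (1/35) = 1, so the symbol is +1

1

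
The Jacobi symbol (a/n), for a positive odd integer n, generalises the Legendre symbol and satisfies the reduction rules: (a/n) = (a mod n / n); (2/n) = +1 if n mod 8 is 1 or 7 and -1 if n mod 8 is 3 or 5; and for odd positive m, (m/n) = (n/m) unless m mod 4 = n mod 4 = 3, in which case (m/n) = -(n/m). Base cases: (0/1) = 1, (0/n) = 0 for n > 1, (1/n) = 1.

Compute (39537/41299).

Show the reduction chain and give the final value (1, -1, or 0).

flip (39537/41299) -> (41299/39537): both odd, 39537 mod 4 = 1, 41299 mod 4 = 3, so the flip contributes +1; sign now +1
(41299/39537): 41299 mod 39537 = 1762, so (41299/39537) = (1762/39537)
factor out 2^1: 1762 = 2^1·881; with 39537 mod 8 = 1, (2/39537) = +1; sign now +1; continue with (881/39537)
flip (881/39537) -> (39537/881): both odd, 881 mod 4 = 1, 39537 mod 4 = 1, so the flip contributes +1; sign now +1
(39537/881): 39537 mod 881 = 773, so (39537/881) = (773/881)
flip (773/881) -> (881/773): both odd, 773 mod 4 = 1, 881 mod 4 = 1, so the flip contributes +1; sign now +1
(881/773): 881 mod 773 = 108, so (881/773) = (108/773)
factor out 2^2: 108 = 2^2·27; with 773 mod 8 = 5, (2/773) = -1; sign now +1; continue with (27/773)
flip (27/773) -> (773/27): both odd, 27 mod 4 = 3, 773 mod 4 = 1, so the flip contributes +1; sign now +1
(773/27): 773 mod 27 = 17, so (773/27) = (17/27)
flip (17/27) -> (27/17): both odd, 17 mod 4 = 1, 27 mod 4 = 3, so the flip contributes +1; sign now +1
(27/17): 27 mod 17 = 10, so (27/17) = (10/17)
factor out 2^1: 10 = 2^1·5; with 17 mod 8 = 1, (2/17) = +1; sign now +1; continue with (5/17)
flip (5/17) -> (17/5): both odd, 5 mod 4 = 1, 17 mod 4 = 1, so the flip contributes +1; sign now +1
(17/5): 17 mod 5 = 2, so (17/5) = (2/5)
factor out 2^1: 2 = 2^1·1; with 5 mod 8 = 5, (2/5) = -1; sign now -1; continue with (1/5)
reached (1/5) = 1, so the symbol is -1

-1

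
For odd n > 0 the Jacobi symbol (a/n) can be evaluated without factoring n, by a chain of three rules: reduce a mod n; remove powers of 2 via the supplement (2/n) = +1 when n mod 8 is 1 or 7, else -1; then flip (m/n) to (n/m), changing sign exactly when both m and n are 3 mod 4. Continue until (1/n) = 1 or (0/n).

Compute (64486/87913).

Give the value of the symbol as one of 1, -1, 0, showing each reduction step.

0

factor out 2^1: 64486 = 2^1·32243; with 87913 mod 8 = 1, (2/87913) = +1; sign now +1; continue with (32243/87913)
flip (32243/87913) -> (87913/32243): both odd, 32243 mod 4 = 3, 87913 mod 4 = 1, so the flip contributes +1; sign now +1
(87913/32243): 87913 mod 32243 = 23427, so (87913/32243) = (23427/32243)
flip (23427/32243) -> (32243/23427): both odd, 23427 mod 4 = 3, 32243 mod 4 = 3, so the flip contributes -1; sign now -1
(32243/23427): 32243 mod 23427 = 8816, so (32243/23427) = (8816/23427)
factor out 2^4: 8816 = 2^4·551; with 23427 mod 8 = 3, (2/23427) = -1; sign now -1; continue with (551/23427)
flip (551/23427) -> (23427/551): both odd, 551 mod 4 = 3, 23427 mod 4 = 3, so the flip contributes -1; sign now +1
(23427/551): 23427 mod 551 = 285, so (23427/551) = (285/551)
flip (285/551) -> (551/285): both odd, 285 mod 4 = 1, 551 mod 4 = 3, so the flip contributes +1; sign now +1
(551/285): 551 mod 285 = 266, so (551/285) = (266/285)
factor out 2^1: 266 = 2^1·133; with 285 mod 8 = 5, (2/285) = -1; sign now -1; continue with (133/285)
flip (133/285) -> (285/133): both odd, 133 mod 4 = 1, 285 mod 4 = 1, so the flip contributes +1; sign now -1
(285/133): 285 mod 133 = 19, so (285/133) = (19/133)
flip (19/133) -> (133/19): both odd, 19 mod 4 = 3, 133 mod 4 = 1, so the flip contributes +1; sign now -1
(133/19): 133 mod 19 = 0, so (133/19) = (0/19)
reached (0/19); gcd(a, n) > 1, so (0/19) = 0 and the symbol is 0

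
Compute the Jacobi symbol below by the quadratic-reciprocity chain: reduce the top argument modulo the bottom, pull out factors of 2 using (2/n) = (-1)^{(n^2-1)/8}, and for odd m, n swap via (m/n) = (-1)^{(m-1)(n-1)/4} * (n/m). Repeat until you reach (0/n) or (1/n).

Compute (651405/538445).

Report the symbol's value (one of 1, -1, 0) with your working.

0

(651405/538445) = (112960/538445)   [reduce mod 538445]
112960 = 2^6·1765; (2/538445) = -1 since 538445 mod 8 = 5, so (112960/538445) = (-1)^6·(1765/538445); sign now +1
reciprocity: (1765/538445) = +1·(538445/1765) since 1765 mod 4 = 1, 538445 mod 4 = 1; sign now +1
(538445/1765) = (120/1765)   [reduce mod 1765]
120 = 2^3·15; (2/1765) = -1 since 1765 mod 8 = 5, so (120/1765) = (-1)^3·(15/1765); sign now -1
reciprocity: (15/1765) = +1·(1765/15) since 15 mod 4 = 3, 1765 mod 4 = 1; sign now -1
(1765/15) = (10/15)   [reduce mod 15]
10 = 2^1·5; (2/15) = +1 since 15 mod 8 = 7, so (10/15) = (+1)^1·(5/15); sign now -1
reciprocity: (5/15) = +1·(15/5) since 5 mod 4 = 1, 15 mod 4 = 3; sign now -1
(15/5) = (0/5)   [reduce mod 5]
(0/5) = 0   [gcd(a, n) > 1]; final value = 0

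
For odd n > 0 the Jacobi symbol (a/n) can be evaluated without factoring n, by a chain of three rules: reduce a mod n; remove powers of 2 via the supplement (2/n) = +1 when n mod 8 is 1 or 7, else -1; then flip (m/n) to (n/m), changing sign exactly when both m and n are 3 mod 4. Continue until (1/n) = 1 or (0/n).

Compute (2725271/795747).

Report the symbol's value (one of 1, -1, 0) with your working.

-1

(2725271/795747) = (338030/795747)   [reduce mod 795747]
338030 = 2^1·169015; (2/795747) = -1 since 795747 mod 8 = 3, so (338030/795747) = (-1)^1·(169015/795747); sign now -1
reciprocity: (169015/795747) = -1·(795747/169015) since 169015 mod 4 = 3, 795747 mod 4 = 3; sign now +1
(795747/169015) = (119687/169015)   [reduce mod 169015]
reciprocity: (119687/169015) = -1·(169015/119687) since 119687 mod 4 = 3, 169015 mod 4 = 3; sign now -1
(169015/119687) = (49328/119687)   [reduce mod 119687]
49328 = 2^4·3083; (2/119687) = +1 since 119687 mod 8 = 7, so (49328/119687) = (+1)^4·(3083/119687); sign now -1
reciprocity: (3083/119687) = -1·(119687/3083) since 3083 mod 4 = 3, 119687 mod 4 = 3; sign now +1
(119687/3083) = (2533/3083)   [reduce mod 3083]
reciprocity: (2533/3083) = +1·(3083/2533) since 2533 mod 4 = 1, 3083 mod 4 = 3; sign now +1
(3083/2533) = (550/2533)   [reduce mod 2533]
550 = 2^1·275; (2/2533) = -1 since 2533 mod 8 = 5, so (550/2533) = (-1)^1·(275/2533); sign now -1
reciprocity: (275/2533) = +1·(2533/275) since 275 mod 4 = 3, 2533 mod 4 = 1; sign now -1
(2533/275) = (58/275)   [reduce mod 275]
58 = 2^1·29; (2/275) = -1 since 275 mod 8 = 3, so (58/275) = (-1)^1·(29/275); sign now +1
reciprocity: (29/275) = +1·(275/29) since 29 mod 4 = 1, 275 mod 4 = 3; sign now +1
(275/29) = (14/29)   [reduce mod 29]
14 = 2^1·7; (2/29) = -1 since 29 mod 8 = 5, so (14/29) = (-1)^1·(7/29); sign now -1
reciprocity: (7/29) = +1·(29/7) since 7 mod 4 = 3, 29 mod 4 = 1; sign now -1
(29/7) = (1/7)   [reduce mod 7]
(1/7) = 1; final value = sign = -1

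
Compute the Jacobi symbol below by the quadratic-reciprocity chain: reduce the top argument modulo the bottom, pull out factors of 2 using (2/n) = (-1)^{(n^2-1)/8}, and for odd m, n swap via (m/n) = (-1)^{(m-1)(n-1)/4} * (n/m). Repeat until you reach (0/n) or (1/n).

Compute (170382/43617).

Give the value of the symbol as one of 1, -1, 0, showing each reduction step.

0

(170382/43617) = (39531/43617)   [reduce mod 43617]
reciprocity: (39531/43617) = +1·(43617/39531) since 39531 mod 4 = 3, 43617 mod 4 = 1; sign now +1
(43617/39531) = (4086/39531)   [reduce mod 39531]
4086 = 2^1·2043; (2/39531) = -1 since 39531 mod 8 = 3, so (4086/39531) = (-1)^1·(2043/39531); sign now -1
reciprocity: (2043/39531) = -1·(39531/2043) since 2043 mod 4 = 3, 39531 mod 4 = 3; sign now +1
(39531/2043) = (714/2043)   [reduce mod 2043]
714 = 2^1·357; (2/2043) = -1 since 2043 mod 8 = 3, so (714/2043) = (-1)^1·(357/2043); sign now -1
reciprocity: (357/2043) = +1·(2043/357) since 357 mod 4 = 1, 2043 mod 4 = 3; sign now -1
(2043/357) = (258/357)   [reduce mod 357]
258 = 2^1·129; (2/357) = -1 since 357 mod 8 = 5, so (258/357) = (-1)^1·(129/357); sign now +1
reciprocity: (129/357) = +1·(357/129) since 129 mod 4 = 1, 357 mod 4 = 1; sign now +1
(357/129) = (99/129)   [reduce mod 129]
reciprocity: (99/129) = +1·(129/99) since 99 mod 4 = 3, 129 mod 4 = 1; sign now +1
(129/99) = (30/99)   [reduce mod 99]
30 = 2^1·15; (2/99) = -1 since 99 mod 8 = 3, so (30/99) = (-1)^1·(15/99); sign now -1
reciprocity: (15/99) = -1·(99/15) since 15 mod 4 = 3, 99 mod 4 = 3; sign now +1
(99/15) = (9/15)   [reduce mod 15]
reciprocity: (9/15) = +1·(15/9) since 9 mod 4 = 1, 15 mod 4 = 3; sign now +1
(15/9) = (6/9)   [reduce mod 9]
6 = 2^1·3; (2/9) = +1 since 9 mod 8 = 1, so (6/9) = (+1)^1·(3/9); sign now +1
reciprocity: (3/9) = +1·(9/3) since 3 mod 4 = 3, 9 mod 4 = 1; sign now +1
(9/3) = (0/3)   [reduce mod 3]
(0/3) = 0   [gcd(a, n) > 1]; final value = 0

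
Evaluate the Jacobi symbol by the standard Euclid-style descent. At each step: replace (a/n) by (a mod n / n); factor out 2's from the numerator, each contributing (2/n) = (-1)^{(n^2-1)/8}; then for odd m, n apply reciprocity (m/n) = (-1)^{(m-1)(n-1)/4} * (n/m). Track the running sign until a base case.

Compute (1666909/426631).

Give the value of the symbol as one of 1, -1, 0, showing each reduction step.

-1

(1666909/426631) = (387016/426631)   [reduce mod 426631]
387016 = 2^3·48377; (2/426631) = +1 since 426631 mod 8 = 7, so (387016/426631) = (+1)^3·(48377/426631); sign now +1
reciprocity: (48377/426631) = +1·(426631/48377) since 48377 mod 4 = 1, 426631 mod 4 = 3; sign now +1
(426631/48377) = (39615/48377)   [reduce mod 48377]
reciprocity: (39615/48377) = +1·(48377/39615) since 39615 mod 4 = 3, 48377 mod 4 = 1; sign now +1
(48377/39615) = (8762/39615)   [reduce mod 39615]
8762 = 2^1·4381; (2/39615) = +1 since 39615 mod 8 = 7, so (8762/39615) = (+1)^1·(4381/39615); sign now +1
reciprocity: (4381/39615) = +1·(39615/4381) since 4381 mod 4 = 1, 39615 mod 4 = 3; sign now +1
(39615/4381) = (186/4381)   [reduce mod 4381]
186 = 2^1·93; (2/4381) = -1 since 4381 mod 8 = 5, so (186/4381) = (-1)^1·(93/4381); sign now -1
reciprocity: (93/4381) = +1·(4381/93) since 93 mod 4 = 1, 4381 mod 4 = 1; sign now -1
(4381/93) = (10/93)   [reduce mod 93]
10 = 2^1·5; (2/93) = -1 since 93 mod 8 = 5, so (10/93) = (-1)^1·(5/93); sign now +1
reciprocity: (5/93) = +1·(93/5) since 5 mod 4 = 1, 93 mod 4 = 1; sign now +1
(93/5) = (3/5)   [reduce mod 5]
reciprocity: (3/5) = +1·(5/3) since 3 mod 4 = 3, 5 mod 4 = 1; sign now +1
(5/3) = (2/3)   [reduce mod 3]
2 = 2^1·1; (2/3) = -1 since 3 mod 8 = 3, so (2/3) = (-1)^1·(1/3); sign now -1
(1/3) = 1; final value = sign = -1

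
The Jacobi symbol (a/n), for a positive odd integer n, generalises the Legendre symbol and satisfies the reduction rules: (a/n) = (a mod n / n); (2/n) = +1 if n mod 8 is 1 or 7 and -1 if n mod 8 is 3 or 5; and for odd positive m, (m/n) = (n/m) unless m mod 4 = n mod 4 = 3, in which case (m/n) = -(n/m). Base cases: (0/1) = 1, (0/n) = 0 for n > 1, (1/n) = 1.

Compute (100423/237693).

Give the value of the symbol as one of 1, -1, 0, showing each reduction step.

1

reciprocity: (100423/237693) = +1·(237693/100423) since 100423 mod 4 = 3, 237693 mod 4 = 1; sign now +1
(237693/100423) = (36847/100423)   [reduce mod 100423]
reciprocity: (36847/100423) = -1·(100423/36847) since 36847 mod 4 = 3, 100423 mod 4 = 3; sign now -1
(100423/36847) = (26729/36847)   [reduce mod 36847]
reciprocity: (26729/36847) = +1·(36847/26729) since 26729 mod 4 = 1, 36847 mod 4 = 3; sign now -1
(36847/26729) = (10118/26729)   [reduce mod 26729]
10118 = 2^1·5059; (2/26729) = +1 since 26729 mod 8 = 1, so (10118/26729) = (+1)^1·(5059/26729); sign now -1
reciprocity: (5059/26729) = +1·(26729/5059) since 5059 mod 4 = 3, 26729 mod 4 = 1; sign now -1
(26729/5059) = (1434/5059)   [reduce mod 5059]
1434 = 2^1·717; (2/5059) = -1 since 5059 mod 8 = 3, so (1434/5059) = (-1)^1·(717/5059); sign now +1
reciprocity: (717/5059) = +1·(5059/717) since 717 mod 4 = 1, 5059 mod 4 = 3; sign now +1
(5059/717) = (40/717)   [reduce mod 717]
40 = 2^3·5; (2/717) = -1 since 717 mod 8 = 5, so (40/717) = (-1)^3·(5/717); sign now -1
reciprocity: (5/717) = +1·(717/5) since 5 mod 4 = 1, 717 mod 4 = 1; sign now -1
(717/5) = (2/5)   [reduce mod 5]
2 = 2^1·1; (2/5) = -1 since 5 mod 8 = 5, so (2/5) = (-1)^1·(1/5); sign now +1
(1/5) = 1; final value = sign = +1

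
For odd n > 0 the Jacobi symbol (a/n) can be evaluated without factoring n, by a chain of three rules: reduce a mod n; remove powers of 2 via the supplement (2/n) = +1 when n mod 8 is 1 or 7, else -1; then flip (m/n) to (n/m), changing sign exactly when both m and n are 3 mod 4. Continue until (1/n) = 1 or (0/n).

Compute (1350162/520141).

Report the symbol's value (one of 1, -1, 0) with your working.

1

(1350162/520141): 1350162 mod 520141 = 309880, so (1350162/520141) = (309880/520141)
factor out 2^3: 309880 = 2^3·38735; with 520141 mod 8 = 5, (2/520141) = -1; sign now -1; continue with (38735/520141)
flip (38735/520141) -> (520141/38735): both odd, 38735 mod 4 = 3, 520141 mod 4 = 1, so the flip contributes +1; sign now -1
(520141/38735): 520141 mod 38735 = 16586, so (520141/38735) = (16586/38735)
factor out 2^1: 16586 = 2^1·8293; with 38735 mod 8 = 7, (2/38735) = +1; sign now -1; continue with (8293/38735)
flip (8293/38735) -> (38735/8293): both odd, 8293 mod 4 = 1, 38735 mod 4 = 3, so the flip contributes +1; sign now -1
(38735/8293): 38735 mod 8293 = 5563, so (38735/8293) = (5563/8293)
flip (5563/8293) -> (8293/5563): both odd, 5563 mod 4 = 3, 8293 mod 4 = 1, so the flip contributes +1; sign now -1
(8293/5563): 8293 mod 5563 = 2730, so (8293/5563) = (2730/5563)
factor out 2^1: 2730 = 2^1·1365; with 5563 mod 8 = 3, (2/5563) = -1; sign now +1; continue with (1365/5563)
flip (1365/5563) -> (5563/1365): both odd, 1365 mod 4 = 1, 5563 mod 4 = 3, so the flip contributes +1; sign now +1
(5563/1365): 5563 mod 1365 = 103, so (5563/1365) = (103/1365)
flip (103/1365) -> (1365/103): both odd, 103 mod 4 = 3, 1365 mod 4 = 1, so the flip contributes +1; sign now +1
(1365/103): 1365 mod 103 = 26, so (1365/103) = (26/103)
factor out 2^1: 26 = 2^1·13; with 103 mod 8 = 7, (2/103) = +1; sign now +1; continue with (13/103)
flip (13/103) -> (103/13): both odd, 13 mod 4 = 1, 103 mod 4 = 3, so the flip contributes +1; sign now +1
(103/13): 103 mod 13 = 12, so (103/13) = (12/13)
factor out 2^2: 12 = 2^2·3; with 13 mod 8 = 5, (2/13) = -1; sign now +1; continue with (3/13)
flip (3/13) -> (13/3): both odd, 3 mod 4 = 3, 13 mod 4 = 1, so the flip contributes +1; sign now +1
(13/3): 13 mod 3 = 1, so (13/3) = (1/3)
reached (1/3) = 1, so the symbol is +1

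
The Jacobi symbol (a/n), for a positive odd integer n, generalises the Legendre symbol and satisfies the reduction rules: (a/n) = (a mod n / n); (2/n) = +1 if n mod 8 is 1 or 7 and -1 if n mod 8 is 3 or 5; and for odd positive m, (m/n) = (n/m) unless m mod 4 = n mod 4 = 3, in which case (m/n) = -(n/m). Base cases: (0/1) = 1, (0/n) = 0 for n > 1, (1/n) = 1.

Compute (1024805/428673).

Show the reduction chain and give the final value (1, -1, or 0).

(1024805/428673) = (167459/428673)   [reduce mod 428673]
reciprocity: (167459/428673) = +1·(428673/167459) since 167459 mod 4 = 3, 428673 mod 4 = 1; sign now +1
(428673/167459) = (93755/167459)   [reduce mod 167459]
reciprocity: (93755/167459) = -1·(167459/93755) since 93755 mod 4 = 3, 167459 mod 4 = 3; sign now -1
(167459/93755) = (73704/93755)   [reduce mod 93755]
73704 = 2^3·9213; (2/93755) = -1 since 93755 mod 8 = 3, so (73704/93755) = (-1)^3·(9213/93755); sign now +1
reciprocity: (9213/93755) = +1·(93755/9213) since 9213 mod 4 = 1, 93755 mod 4 = 3; sign now +1
(93755/9213) = (1625/9213)   [reduce mod 9213]
reciprocity: (1625/9213) = +1·(9213/1625) since 1625 mod 4 = 1, 9213 mod 4 = 1; sign now +1
(9213/1625) = (1088/1625)   [reduce mod 1625]
1088 = 2^6·17; (2/1625) = +1 since 1625 mod 8 = 1, so (1088/1625) = (+1)^6·(17/1625); sign now +1
reciprocity: (17/1625) = +1·(1625/17) since 17 mod 4 = 1, 1625 mod 4 = 1; sign now +1
(1625/17) = (10/17)   [reduce mod 17]
10 = 2^1·5; (2/17) = +1 since 17 mod 8 = 1, so (10/17) = (+1)^1·(5/17); sign now +1
reciprocity: (5/17) = +1·(17/5) since 5 mod 4 = 1, 17 mod 4 = 1; sign now +1
(17/5) = (2/5)   [reduce mod 5]
2 = 2^1·1; (2/5) = -1 since 5 mod 8 = 5, so (2/5) = (-1)^1·(1/5); sign now -1
(1/5) = 1; final value = sign = -1

-1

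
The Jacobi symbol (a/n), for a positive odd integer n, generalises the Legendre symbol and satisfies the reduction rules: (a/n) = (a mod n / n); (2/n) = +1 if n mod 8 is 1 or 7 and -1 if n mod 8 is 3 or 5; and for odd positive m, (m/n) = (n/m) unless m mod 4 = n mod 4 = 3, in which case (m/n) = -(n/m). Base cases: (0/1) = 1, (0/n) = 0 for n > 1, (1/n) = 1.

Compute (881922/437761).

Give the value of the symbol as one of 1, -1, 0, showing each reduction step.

(881922/437761): 881922 mod 437761 = 6400, so (881922/437761) = (6400/437761)
factor out 2^8: 6400 = 2^8·25; with 437761 mod 8 = 1, (2/437761) = +1; sign now +1; continue with (25/437761)
flip (25/437761) -> (437761/25): both odd, 25 mod 4 = 1, 437761 mod 4 = 1, so the flip contributes +1; sign now +1
(437761/25): 437761 mod 25 = 11, so (437761/25) = (11/25)
flip (11/25) -> (25/11): both odd, 11 mod 4 = 3, 25 mod 4 = 1, so the flip contributes +1; sign now +1
(25/11): 25 mod 11 = 3, so (25/11) = (3/11)
flip (3/11) -> (11/3): both odd, 3 mod 4 = 3, 11 mod 4 = 3, so the flip contributes -1; sign now -1
(11/3): 11 mod 3 = 2, so (11/3) = (2/3)
factor out 2^1: 2 = 2^1·1; with 3 mod 8 = 3, (2/3) = -1; sign now +1; continue with (1/3)
reached (1/3) = 1, so the symbol is +1

1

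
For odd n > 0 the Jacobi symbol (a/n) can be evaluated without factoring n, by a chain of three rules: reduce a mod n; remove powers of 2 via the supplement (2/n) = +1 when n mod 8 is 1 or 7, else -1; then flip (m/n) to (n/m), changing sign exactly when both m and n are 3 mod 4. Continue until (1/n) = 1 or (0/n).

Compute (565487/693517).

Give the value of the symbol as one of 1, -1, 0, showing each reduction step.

reciprocity: (565487/693517) = +1·(693517/565487) since 565487 mod 4 = 3, 693517 mod 4 = 1; sign now +1
(693517/565487) = (128030/565487)   [reduce mod 565487]
128030 = 2^1·64015; (2/565487) = +1 since 565487 mod 8 = 7, so (128030/565487) = (+1)^1·(64015/565487); sign now +1
reciprocity: (64015/565487) = -1·(565487/64015) since 64015 mod 4 = 3, 565487 mod 4 = 3; sign now -1
(565487/64015) = (53367/64015)   [reduce mod 64015]
reciprocity: (53367/64015) = -1·(64015/53367) since 53367 mod 4 = 3, 64015 mod 4 = 3; sign now +1
(64015/53367) = (10648/53367)   [reduce mod 53367]
10648 = 2^3·1331; (2/53367) = +1 since 53367 mod 8 = 7, so (10648/53367) = (+1)^3·(1331/53367); sign now +1
reciprocity: (1331/53367) = -1·(53367/1331) since 1331 mod 4 = 3, 53367 mod 4 = 3; sign now -1
(53367/1331) = (127/1331)   [reduce mod 1331]
reciprocity: (127/1331) = -1·(1331/127) since 127 mod 4 = 3, 1331 mod 4 = 3; sign now +1
(1331/127) = (61/127)   [reduce mod 127]
reciprocity: (61/127) = +1·(127/61) since 61 mod 4 = 1, 127 mod 4 = 3; sign now +1
(127/61) = (5/61)   [reduce mod 61]
reciprocity: (5/61) = +1·(61/5) since 5 mod 4 = 1, 61 mod 4 = 1; sign now +1
(61/5) = (1/5)   [reduce mod 5]
(1/5) = 1; final value = sign = +1

1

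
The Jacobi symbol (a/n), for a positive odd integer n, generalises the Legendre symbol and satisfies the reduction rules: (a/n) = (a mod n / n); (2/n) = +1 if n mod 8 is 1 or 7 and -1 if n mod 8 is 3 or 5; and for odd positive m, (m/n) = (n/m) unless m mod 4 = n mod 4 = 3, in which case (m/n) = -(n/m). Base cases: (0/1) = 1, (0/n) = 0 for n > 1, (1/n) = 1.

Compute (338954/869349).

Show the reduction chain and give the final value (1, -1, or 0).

factor out 2^1: 338954 = 2^1·169477; with 869349 mod 8 = 5, (2/869349) = -1; sign now -1; continue with (169477/869349)
flip (169477/869349) -> (869349/169477): both odd, 169477 mod 4 = 1, 869349 mod 4 = 1, so the flip contributes +1; sign now -1
(869349/169477): 869349 mod 169477 = 21964, so (869349/169477) = (21964/169477)
factor out 2^2: 21964 = 2^2·5491; with 169477 mod 8 = 5, (2/169477) = -1; sign now -1; continue with (5491/169477)
flip (5491/169477) -> (169477/5491): both odd, 5491 mod 4 = 3, 169477 mod 4 = 1, so the flip contributes +1; sign now -1
(169477/5491): 169477 mod 5491 = 4747, so (169477/5491) = (4747/5491)
flip (4747/5491) -> (5491/4747): both odd, 4747 mod 4 = 3, 5491 mod 4 = 3, so the flip contributes -1; sign now +1
(5491/4747): 5491 mod 4747 = 744, so (5491/4747) = (744/4747)
factor out 2^3: 744 = 2^3·93; with 4747 mod 8 = 3, (2/4747) = -1; sign now -1; continue with (93/4747)
flip (93/4747) -> (4747/93): both odd, 93 mod 4 = 1, 4747 mod 4 = 3, so the flip contributes +1; sign now -1
(4747/93): 4747 mod 93 = 4, so (4747/93) = (4/93)
factor out 2^2: 4 = 2^2·1; with 93 mod 8 = 5, (2/93) = -1; sign now -1; continue with (1/93)
reached (1/93) = 1, so the symbol is -1

-1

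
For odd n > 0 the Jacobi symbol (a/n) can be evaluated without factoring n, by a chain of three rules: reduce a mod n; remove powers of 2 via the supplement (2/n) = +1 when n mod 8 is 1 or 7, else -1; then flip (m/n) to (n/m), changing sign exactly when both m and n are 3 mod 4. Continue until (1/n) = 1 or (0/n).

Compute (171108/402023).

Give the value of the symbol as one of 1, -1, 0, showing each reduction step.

-1

factor out 2^2: 171108 = 2^2·42777; with 402023 mod 8 = 7, (2/402023) = +1; sign now +1; continue with (42777/402023)
flip (42777/402023) -> (402023/42777): both odd, 42777 mod 4 = 1, 402023 mod 4 = 3, so the flip contributes +1; sign now +1
(402023/42777): 402023 mod 42777 = 17030, so (402023/42777) = (17030/42777)
factor out 2^1: 17030 = 2^1·8515; with 42777 mod 8 = 1, (2/42777) = +1; sign now +1; continue with (8515/42777)
flip (8515/42777) -> (42777/8515): both odd, 8515 mod 4 = 3, 42777 mod 4 = 1, so the flip contributes +1; sign now +1
(42777/8515): 42777 mod 8515 = 202, so (42777/8515) = (202/8515)
factor out 2^1: 202 = 2^1·101; with 8515 mod 8 = 3, (2/8515) = -1; sign now -1; continue with (101/8515)
flip (101/8515) -> (8515/101): both odd, 101 mod 4 = 1, 8515 mod 4 = 3, so the flip contributes +1; sign now -1
(8515/101): 8515 mod 101 = 31, so (8515/101) = (31/101)
flip (31/101) -> (101/31): both odd, 31 mod 4 = 3, 101 mod 4 = 1, so the flip contributes +1; sign now -1
(101/31): 101 mod 31 = 8, so (101/31) = (8/31)
factor out 2^3: 8 = 2^3·1; with 31 mod 8 = 7, (2/31) = +1; sign now -1; continue with (1/31)
reached (1/31) = 1, so the symbol is -1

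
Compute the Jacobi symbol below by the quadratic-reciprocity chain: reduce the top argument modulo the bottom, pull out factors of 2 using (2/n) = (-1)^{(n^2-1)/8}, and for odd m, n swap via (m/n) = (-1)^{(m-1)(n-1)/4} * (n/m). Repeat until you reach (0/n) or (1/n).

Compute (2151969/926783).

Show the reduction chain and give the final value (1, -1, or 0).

1

(2151969/926783) = (298403/926783)   [reduce mod 926783]
reciprocity: (298403/926783) = -1·(926783/298403) since 298403 mod 4 = 3, 926783 mod 4 = 3; sign now -1
(926783/298403) = (31574/298403)   [reduce mod 298403]
31574 = 2^1·15787; (2/298403) = -1 since 298403 mod 8 = 3, so (31574/298403) = (-1)^1·(15787/298403); sign now +1
reciprocity: (15787/298403) = -1·(298403/15787) since 15787 mod 4 = 3, 298403 mod 4 = 3; sign now -1
(298403/15787) = (14237/15787)   [reduce mod 15787]
reciprocity: (14237/15787) = +1·(15787/14237) since 14237 mod 4 = 1, 15787 mod 4 = 3; sign now -1
(15787/14237) = (1550/14237)   [reduce mod 14237]
1550 = 2^1·775; (2/14237) = -1 since 14237 mod 8 = 5, so (1550/14237) = (-1)^1·(775/14237); sign now +1
reciprocity: (775/14237) = +1·(14237/775) since 775 mod 4 = 3, 14237 mod 4 = 1; sign now +1
(14237/775) = (287/775)   [reduce mod 775]
reciprocity: (287/775) = -1·(775/287) since 287 mod 4 = 3, 775 mod 4 = 3; sign now -1
(775/287) = (201/287)   [reduce mod 287]
reciprocity: (201/287) = +1·(287/201) since 201 mod 4 = 1, 287 mod 4 = 3; sign now -1
(287/201) = (86/201)   [reduce mod 201]
86 = 2^1·43; (2/201) = +1 since 201 mod 8 = 1, so (86/201) = (+1)^1·(43/201); sign now -1
reciprocity: (43/201) = +1·(201/43) since 43 mod 4 = 3, 201 mod 4 = 1; sign now -1
(201/43) = (29/43)   [reduce mod 43]
reciprocity: (29/43) = +1·(43/29) since 29 mod 4 = 1, 43 mod 4 = 3; sign now -1
(43/29) = (14/29)   [reduce mod 29]
14 = 2^1·7; (2/29) = -1 since 29 mod 8 = 5, so (14/29) = (-1)^1·(7/29); sign now +1
reciprocity: (7/29) = +1·(29/7) since 7 mod 4 = 3, 29 mod 4 = 1; sign now +1
(29/7) = (1/7)   [reduce mod 7]
(1/7) = 1; final value = sign = +1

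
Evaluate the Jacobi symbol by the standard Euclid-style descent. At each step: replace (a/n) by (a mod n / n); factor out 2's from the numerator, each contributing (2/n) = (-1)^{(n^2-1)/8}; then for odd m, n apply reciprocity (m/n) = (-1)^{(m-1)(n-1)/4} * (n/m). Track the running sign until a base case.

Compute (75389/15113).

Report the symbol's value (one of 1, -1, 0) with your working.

(75389/15113): 75389 mod 15113 = 14937, so (75389/15113) = (14937/15113)
flip (14937/15113) -> (15113/14937): both odd, 14937 mod 4 = 1, 15113 mod 4 = 1, so the flip contributes +1; sign now +1
(15113/14937): 15113 mod 14937 = 176, so (15113/14937) = (176/14937)
factor out 2^4: 176 = 2^4·11; with 14937 mod 8 = 1, (2/14937) = +1; sign now +1; continue with (11/14937)
flip (11/14937) -> (14937/11): both odd, 11 mod 4 = 3, 14937 mod 4 = 1, so the flip contributes +1; sign now +1
(14937/11): 14937 mod 11 = 10, so (14937/11) = (10/11)
factor out 2^1: 10 = 2^1·5; with 11 mod 8 = 3, (2/11) = -1; sign now -1; continue with (5/11)
flip (5/11) -> (11/5): both odd, 5 mod 4 = 1, 11 mod 4 = 3, so the flip contributes +1; sign now -1
(11/5): 11 mod 5 = 1, so (11/5) = (1/5)
reached (1/5) = 1, so the symbol is -1

-1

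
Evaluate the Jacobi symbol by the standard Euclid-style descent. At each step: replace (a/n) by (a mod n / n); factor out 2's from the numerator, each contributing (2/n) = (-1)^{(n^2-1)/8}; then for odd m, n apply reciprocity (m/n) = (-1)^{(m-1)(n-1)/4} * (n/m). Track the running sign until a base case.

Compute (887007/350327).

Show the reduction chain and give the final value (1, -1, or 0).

(887007/350327) = (186353/350327)   [reduce mod 350327]
reciprocity: (186353/350327) = +1·(350327/186353) since 186353 mod 4 = 1, 350327 mod 4 = 3; sign now +1
(350327/186353) = (163974/186353)   [reduce mod 186353]
163974 = 2^1·81987; (2/186353) = +1 since 186353 mod 8 = 1, so (163974/186353) = (+1)^1·(81987/186353); sign now +1
reciprocity: (81987/186353) = +1·(186353/81987) since 81987 mod 4 = 3, 186353 mod 4 = 1; sign now +1
(186353/81987) = (22379/81987)   [reduce mod 81987]
reciprocity: (22379/81987) = -1·(81987/22379) since 22379 mod 4 = 3, 81987 mod 4 = 3; sign now -1
(81987/22379) = (14850/22379)   [reduce mod 22379]
14850 = 2^1·7425; (2/22379) = -1 since 22379 mod 8 = 3, so (14850/22379) = (-1)^1·(7425/22379); sign now +1
reciprocity: (7425/22379) = +1·(22379/7425) since 7425 mod 4 = 1, 22379 mod 4 = 3; sign now +1
(22379/7425) = (104/7425)   [reduce mod 7425]
104 = 2^3·13; (2/7425) = +1 since 7425 mod 8 = 1, so (104/7425) = (+1)^3·(13/7425); sign now +1
reciprocity: (13/7425) = +1·(7425/13) since 13 mod 4 = 1, 7425 mod 4 = 1; sign now +1
(7425/13) = (2/13)   [reduce mod 13]
2 = 2^1·1; (2/13) = -1 since 13 mod 8 = 5, so (2/13) = (-1)^1·(1/13); sign now -1
(1/13) = 1; final value = sign = -1

-1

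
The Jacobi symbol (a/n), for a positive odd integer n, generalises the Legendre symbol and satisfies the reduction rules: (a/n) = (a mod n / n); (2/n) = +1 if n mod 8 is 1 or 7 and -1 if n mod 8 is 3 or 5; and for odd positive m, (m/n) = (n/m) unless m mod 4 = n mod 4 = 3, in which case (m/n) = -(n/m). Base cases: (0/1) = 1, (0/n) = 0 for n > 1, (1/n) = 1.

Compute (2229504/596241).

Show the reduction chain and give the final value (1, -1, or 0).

0

(2229504/596241): 2229504 mod 596241 = 440781, so (2229504/596241) = (440781/596241)
flip (440781/596241) -> (596241/440781): both odd, 440781 mod 4 = 1, 596241 mod 4 = 1, so the flip contributes +1; sign now +1
(596241/440781): 596241 mod 440781 = 155460, so (596241/440781) = (155460/440781)
factor out 2^2: 155460 = 2^2·38865; with 440781 mod 8 = 5, (2/440781) = -1; sign now +1; continue with (38865/440781)
flip (38865/440781) -> (440781/38865): both odd, 38865 mod 4 = 1, 440781 mod 4 = 1, so the flip contributes +1; sign now +1
(440781/38865): 440781 mod 38865 = 13266, so (440781/38865) = (13266/38865)
factor out 2^1: 13266 = 2^1·6633; with 38865 mod 8 = 1, (2/38865) = +1; sign now +1; continue with (6633/38865)
flip (6633/38865) -> (38865/6633): both odd, 6633 mod 4 = 1, 38865 mod 4 = 1, so the flip contributes +1; sign now +1
(38865/6633): 38865 mod 6633 = 5700, so (38865/6633) = (5700/6633)
factor out 2^2: 5700 = 2^2·1425; with 6633 mod 8 = 1, (2/6633) = +1; sign now +1; continue with (1425/6633)
flip (1425/6633) -> (6633/1425): both odd, 1425 mod 4 = 1, 6633 mod 4 = 1, so the flip contributes +1; sign now +1
(6633/1425): 6633 mod 1425 = 933, so (6633/1425) = (933/1425)
flip (933/1425) -> (1425/933): both odd, 933 mod 4 = 1, 1425 mod 4 = 1, so the flip contributes +1; sign now +1
(1425/933): 1425 mod 933 = 492, so (1425/933) = (492/933)
factor out 2^2: 492 = 2^2·123; with 933 mod 8 = 5, (2/933) = -1; sign now +1; continue with (123/933)
flip (123/933) -> (933/123): both odd, 123 mod 4 = 3, 933 mod 4 = 1, so the flip contributes +1; sign now +1
(933/123): 933 mod 123 = 72, so (933/123) = (72/123)
factor out 2^3: 72 = 2^3·9; with 123 mod 8 = 3, (2/123) = -1; sign now -1; continue with (9/123)
flip (9/123) -> (123/9): both odd, 9 mod 4 = 1, 123 mod 4 = 3, so the flip contributes +1; sign now -1
(123/9): 123 mod 9 = 6, so (123/9) = (6/9)
factor out 2^1: 6 = 2^1·3; with 9 mod 8 = 1, (2/9) = +1; sign now -1; continue with (3/9)
flip (3/9) -> (9/3): both odd, 3 mod 4 = 3, 9 mod 4 = 1, so the flip contributes +1; sign now -1
(9/3): 9 mod 3 = 0, so (9/3) = (0/3)
reached (0/3); gcd(a, n) > 1, so (0/3) = 0 and the symbol is 0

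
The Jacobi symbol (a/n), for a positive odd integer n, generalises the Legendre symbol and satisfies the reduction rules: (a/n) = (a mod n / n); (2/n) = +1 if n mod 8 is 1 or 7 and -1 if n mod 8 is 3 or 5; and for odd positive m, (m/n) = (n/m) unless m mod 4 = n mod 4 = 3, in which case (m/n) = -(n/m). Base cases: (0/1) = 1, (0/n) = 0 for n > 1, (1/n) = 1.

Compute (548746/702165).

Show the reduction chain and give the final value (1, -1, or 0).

-1

548746 = 2^1·274373; (2/702165) = -1 since 702165 mod 8 = 5, so (548746/702165) = (-1)^1·(274373/702165); sign now -1
reciprocity: (274373/702165) = +1·(702165/274373) since 274373 mod 4 = 1, 702165 mod 4 = 1; sign now -1
(702165/274373) = (153419/274373)   [reduce mod 274373]
reciprocity: (153419/274373) = +1·(274373/153419) since 153419 mod 4 = 3, 274373 mod 4 = 1; sign now -1
(274373/153419) = (120954/153419)   [reduce mod 153419]
120954 = 2^1·60477; (2/153419) = -1 since 153419 mod 8 = 3, so (120954/153419) = (-1)^1·(60477/153419); sign now +1
reciprocity: (60477/153419) = +1·(153419/60477) since 60477 mod 4 = 1, 153419 mod 4 = 3; sign now +1
(153419/60477) = (32465/60477)   [reduce mod 60477]
reciprocity: (32465/60477) = +1·(60477/32465) since 32465 mod 4 = 1, 60477 mod 4 = 1; sign now +1
(60477/32465) = (28012/32465)   [reduce mod 32465]
28012 = 2^2·7003; (2/32465) = +1 since 32465 mod 8 = 1, so (28012/32465) = (+1)^2·(7003/32465); sign now +1
reciprocity: (7003/32465) = +1·(32465/7003) since 7003 mod 4 = 3, 32465 mod 4 = 1; sign now +1
(32465/7003) = (4453/7003)   [reduce mod 7003]
reciprocity: (4453/7003) = +1·(7003/4453) since 4453 mod 4 = 1, 7003 mod 4 = 3; sign now +1
(7003/4453) = (2550/4453)   [reduce mod 4453]
2550 = 2^1·1275; (2/4453) = -1 since 4453 mod 8 = 5, so (2550/4453) = (-1)^1·(1275/4453); sign now -1
reciprocity: (1275/4453) = +1·(4453/1275) since 1275 mod 4 = 3, 4453 mod 4 = 1; sign now -1
(4453/1275) = (628/1275)   [reduce mod 1275]
628 = 2^2·157; (2/1275) = -1 since 1275 mod 8 = 3, so (628/1275) = (-1)^2·(157/1275); sign now -1
reciprocity: (157/1275) = +1·(1275/157) since 157 mod 4 = 1, 1275 mod 4 = 3; sign now -1
(1275/157) = (19/157)   [reduce mod 157]
reciprocity: (19/157) = +1·(157/19) since 19 mod 4 = 3, 157 mod 4 = 1; sign now -1
(157/19) = (5/19)   [reduce mod 19]
reciprocity: (5/19) = +1·(19/5) since 5 mod 4 = 1, 19 mod 4 = 3; sign now -1
(19/5) = (4/5)   [reduce mod 5]
4 = 2^2·1; (2/5) = -1 since 5 mod 8 = 5, so (4/5) = (-1)^2·(1/5); sign now -1
(1/5) = 1; final value = sign = -1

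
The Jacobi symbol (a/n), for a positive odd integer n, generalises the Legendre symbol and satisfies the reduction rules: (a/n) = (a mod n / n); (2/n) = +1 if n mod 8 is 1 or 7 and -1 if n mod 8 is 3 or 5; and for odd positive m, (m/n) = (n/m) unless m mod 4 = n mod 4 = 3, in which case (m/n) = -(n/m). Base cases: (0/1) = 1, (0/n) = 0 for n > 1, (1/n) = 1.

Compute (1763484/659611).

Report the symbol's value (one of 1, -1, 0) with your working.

(1763484/659611): 1763484 mod 659611 = 444262, so (1763484/659611) = (444262/659611)
factor out 2^1: 444262 = 2^1·222131; with 659611 mod 8 = 3, (2/659611) = -1; sign now -1; continue with (222131/659611)
flip (222131/659611) -> (659611/222131): both odd, 222131 mod 4 = 3, 659611 mod 4 = 3, so the flip contributes -1; sign now +1
(659611/222131): 659611 mod 222131 = 215349, so (659611/222131) = (215349/222131)
flip (215349/222131) -> (222131/215349): both odd, 215349 mod 4 = 1, 222131 mod 4 = 3, so the flip contributes +1; sign now +1
(222131/215349): 222131 mod 215349 = 6782, so (222131/215349) = (6782/215349)
factor out 2^1: 6782 = 2^1·3391; with 215349 mod 8 = 5, (2/215349) = -1; sign now -1; continue with (3391/215349)
flip (3391/215349) -> (215349/3391): both odd, 3391 mod 4 = 3, 215349 mod 4 = 1, so the flip contributes +1; sign now -1
(215349/3391): 215349 mod 3391 = 1716, so (215349/3391) = (1716/3391)
factor out 2^2: 1716 = 2^2·429; with 3391 mod 8 = 7, (2/3391) = +1; sign now -1; continue with (429/3391)
flip (429/3391) -> (3391/429): both odd, 429 mod 4 = 1, 3391 mod 4 = 3, so the flip contributes +1; sign now -1
(3391/429): 3391 mod 429 = 388, so (3391/429) = (388/429)
factor out 2^2: 388 = 2^2·97; with 429 mod 8 = 5, (2/429) = -1; sign now -1; continue with (97/429)
flip (97/429) -> (429/97): both odd, 97 mod 4 = 1, 429 mod 4 = 1, so the flip contributes +1; sign now -1
(429/97): 429 mod 97 = 41, so (429/97) = (41/97)
flip (41/97) -> (97/41): both odd, 41 mod 4 = 1, 97 mod 4 = 1, so the flip contributes +1; sign now -1
(97/41): 97 mod 41 = 15, so (97/41) = (15/41)
flip (15/41) -> (41/15): both odd, 15 mod 4 = 3, 41 mod 4 = 1, so the flip contributes +1; sign now -1
(41/15): 41 mod 15 = 11, so (41/15) = (11/15)
flip (11/15) -> (15/11): both odd, 11 mod 4 = 3, 15 mod 4 = 3, so the flip contributes -1; sign now +1
(15/11): 15 mod 11 = 4, so (15/11) = (4/11)
factor out 2^2: 4 = 2^2·1; with 11 mod 8 = 3, (2/11) = -1; sign now +1; continue with (1/11)
reached (1/11) = 1, so the symbol is +1

1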